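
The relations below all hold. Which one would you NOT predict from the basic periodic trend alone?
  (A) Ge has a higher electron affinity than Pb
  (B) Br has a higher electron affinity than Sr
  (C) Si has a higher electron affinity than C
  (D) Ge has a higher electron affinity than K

The general trend: electron affinity increases across a period and decreases down a group.
(A) Ge (period 4, group 14) vs Pb (period 6, group 14): the stated order agrees with the simple trend.
(B) Br (period 4, group 17) vs Sr (period 5, group 2): the stated order agrees with the simple trend.
(C) Si (period 3, group 14) vs C (period 2, group 14): the stated order contradicts the simple trend.
(D) Ge (period 4, group 14) vs K (period 4, group 1): the stated order agrees with the simple trend.
The exception is (C): Si's larger, more diffuse 3p orbitals accept an added electron slightly more readily than C's compact 2p.

(C)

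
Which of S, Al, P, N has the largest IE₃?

IE_3 is the cost of taking one more electron from the +2 cation: S²⁺ still has 4 valence electrons; Al²⁺ still has 1 valence electron; P²⁺ still has 3 valence electrons; N²⁺ still has 3 valence electrons.
All are still removing valence electrons, so compare the +2 ions as you would atoms: IE_3 generally rises across a period (higher Z_eff) and falls down a group (larger shell), subject to the usual subshell exceptions.
Valence configurations: S²⁺ [Ne]3s²3p², Al²⁺ [Ne]3s¹, P²⁺ [Ne]3s²3p¹, N²⁺ [He]2s²2p¹.
The numbers (kJ/mol): S 3357, Al 2745, P 2914, N 4578.
Hence IE_3: Al < P < S < N.

N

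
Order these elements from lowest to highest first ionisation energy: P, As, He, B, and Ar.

B, As, P, Ar, He

He is in period 1, group 18; B is in period 2, group 13; P is in period 3, group 15; Ar is in period 3, group 18; As is in period 4, group 15.
Removing the outermost electron gets harder across a period and easier down a group.
Here both period and group differ, so the two effects have to be weighed against each other.
As > B: period and group pull opposite ways; the across-period shift dominates (947 vs 801 kJ/mol).
P > As: P sits above As in group 15, so the down-group effect alone puts P higher.
Ar > P: both are in period 3; the period trend gives Ar the larger value.
He > Ar: they share group 18; the group trend gives He the larger value.
Approximate values (kJ/mol): He 2372, B 801, P 1012, Ar 1521, As 947.
So from lowest to highest: B < As < P < Ar < He.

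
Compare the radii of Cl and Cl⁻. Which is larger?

Forming Cl⁻ adds 1 electron to Cl. More electron–electron repulsion in the same shell, with unchanged nuclear charge, lets the cloud expand.
An anion is larger than its parent atom: Cl⁻ > Cl.

Cl⁻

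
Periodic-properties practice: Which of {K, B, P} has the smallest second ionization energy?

P

Consider each +1 ion: K⁺ is the bare [Ar] core; B⁺ still has 2 valence electrons; P⁺ still has 4 valence electrons.
Pulling an electron out of a noble-gas core costs far more than removing a remaining valence electron, so K sits at the high end of IE_2.
Valence configurations: B⁺ [He]2s², P⁺ [Ne]3s²3p².
The numbers (kJ/mol): K 3052, B 2427, P 1907.
Overall IE_2 order: P < B < K.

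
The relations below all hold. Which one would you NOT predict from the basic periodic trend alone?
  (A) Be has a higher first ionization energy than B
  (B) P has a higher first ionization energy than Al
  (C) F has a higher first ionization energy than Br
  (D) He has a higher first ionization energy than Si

(A)

The general trend: first ionization energy increases across a period and decreases down a group.
(A) Be (period 2, group 2) vs B (period 2, group 13): the stated order contradicts the simple trend.
(B) P (period 3, group 15) vs Al (period 3, group 13): the stated order agrees with the simple trend.
(C) F (period 2, group 17) vs Br (period 4, group 17): the stated order agrees with the simple trend.
(D) He (period 1, group 18) vs Si (period 3, group 14): the stated order agrees with the simple trend.
The exception is (A): removing B's lone 2p electron is easier than breaking Be's filled 2s².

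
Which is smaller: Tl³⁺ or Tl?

Tl³⁺

Forming Tl³⁺ removes 3 electrons from Tl. Fewer electrons for the same nuclear charge means less shielding and a higher Z_eff on the remaining electrons, and for main-group metals the entire outer shell is lost.
A cation is smaller than its parent atom: Tl³⁺ < Tl.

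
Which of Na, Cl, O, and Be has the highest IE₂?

Na

After 1 electron has been removed, what remains? Na⁺ is the bare [Ne] core; Cl⁺ still has 6 valence electrons; O⁺ still has 5 valence electrons; Be⁺ still has 1 valence electron.
Pulling an electron out of a noble-gas core costs far more than removing a remaining valence electron, so Na sits at the high end of IE_2.
Valence configurations: Cl⁺ [Ne]3s²3p⁴, O⁺ [He]2s²2p³, Be⁺ [He]2s¹.
The numbers (kJ/mol): Na 4562, Cl 2298, O 3388, Be 1757.
Hence IE_2: Be < Cl < O < Na.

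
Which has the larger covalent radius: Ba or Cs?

Cs is in period 6, group 1; Ba is in period 6, group 2.
Atomic radius shrinks across a period as nuclear charge pulls the same shell inward, and grows down a group as new shells are added.
All lie in period 6, so atomic radius increases right to left.
So Cs has the larger covalent radius (Cs > Ba).

Cs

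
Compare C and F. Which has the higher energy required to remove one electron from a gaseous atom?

C is in period 2, group 14; F is in period 2, group 17.
Across a period the outer electron is held more tightly (higher IE₁); down a group it sits in a higher shell, more shielded, and comes off more easily.
All lie in period 2, so first ionization energy increases left to right.
So F has the higher energy required to remove one electron from a gaseous atom (F > C).

F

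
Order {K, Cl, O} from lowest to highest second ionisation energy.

Cl, K, O

After 1 electron has been removed, what remains? K⁺ is the bare [Ar] core; Cl⁺ still has 6 valence electrons; O⁺ still has 5 valence electrons.
Usually core removal costs more than valence removal, but here the competition is close: a tightly held n=2 valence electron can cost more to remove than an n=3 core electron, so the actual values have to decide it.
Valence configurations: Cl⁺ [Ne]3s²3p⁴, O⁺ [He]2s²2p³.
The numbers (kJ/mol): K 3052, Cl 2298, O 3388.
Hence IE_2: Cl < K < O.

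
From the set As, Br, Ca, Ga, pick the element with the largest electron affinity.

Ca is in period 4, group 2; Ga is in period 4, group 13; As is in period 4, group 15; Br is in period 4, group 17.
EA tends to increase across a period and decrease down a group, though the pattern is less regular than for IE or radius.
All lie in period 4, so electron affinity increases left to right.
The largest electron affinity among these belongs to Br.

Br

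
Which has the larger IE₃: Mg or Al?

Mg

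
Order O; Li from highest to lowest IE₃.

Li > O

Consider each +2 ion: O²⁺ still has 4 valence electrons; Li²⁺ is already 1 electron into the core.
Breaking into a closed-shell core is much more expensive than removing a leftover valence electron — Li has the largest IE_3 here.
Approximate IE_3 values (kJ/mol): O 5300, Li 11815.
Hence IE_3: O < Li.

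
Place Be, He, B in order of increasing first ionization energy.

B < Be < He

He is in period 1, group 18; Be is in period 2, group 2; B is in period 2, group 13.
Removing the outermost electron gets harder across a period and easier down a group.
Here both period and group differ, so the two effects have to be weighed against each other.
Be > B: this pair runs against the simple trend — see the exception note.
He > Be: relative to Be, both the across-period and down-group shifts push He's first ionization energy up.
Note the exception: Be has a higher first ionization energy than B, contrary to the simple trend — removing B's lone 2p electron is easier than breaking Be's filled 2s².
For reference (kJ/mol): He 2372, Be 900, B 801.
So from lowest to highest: B < Be < He.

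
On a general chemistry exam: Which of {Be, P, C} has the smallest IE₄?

P

IE_4 is the cost of taking one more electron from the +3 cation: Be³⁺ is already 1 electron into the core; P³⁺ still has 2 valence electrons; C³⁺ still has 1 valence electron.
Breaking into a closed-shell core is much more expensive than removing a leftover valence electron — Be has the largest IE_4 here.
Valence configurations: P³⁺ [Ne]3s², C³⁺ [He]2s¹.
Approximate IE_4 values (kJ/mol): Be 21007, P 4964, C 6223.
So the fourth ionization energies run P < C < Be.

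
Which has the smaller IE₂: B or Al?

Al

IE_2 is the cost of taking one more electron from the +1 cation: B⁺ still has 2 valence electrons; Al⁺ still has 2 valence electrons.
All are still removing valence electrons, so compare the +1 ions as you would atoms: IE_2 generally rises across a period (higher Z_eff) and falls down a group (larger shell), subject to the usual subshell exceptions.
Valence configurations: B⁺ [He]2s², Al⁺ [Ne]3s².
Tabulated IE_2 (kJ/mol): B 2427, Al 1817.
Hence IE_2: Al < B.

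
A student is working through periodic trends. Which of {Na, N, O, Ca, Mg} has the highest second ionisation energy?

Na

After 1 electron has been removed, what remains? Na⁺ is the bare [Ne] core; N⁺ still has 4 valence electrons; O⁺ still has 5 valence electrons; Ca⁺ still has 1 valence electron; Mg⁺ still has 1 valence electron.
Pulling an electron out of a noble-gas core costs far more than removing a remaining valence electron, so Na sits at the high end of IE_2.
Valence configurations: N⁺ [He]2s²2p², O⁺ [He]2s²2p³, Ca⁺ [Ar]4s¹, Mg⁺ [Ne]3s¹.
Tabulated IE_2 (kJ/mol): Na 4562, N 2856, O 3388, Ca 1145, Mg 1451.
So the second ionization energies run Ca < Mg < N < O < Na.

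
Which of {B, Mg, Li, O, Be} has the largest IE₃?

Be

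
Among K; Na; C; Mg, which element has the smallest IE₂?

After 1 electron has been removed, what remains? K⁺ is the bare [Ar] core; Na⁺ is the bare [Ne] core; C⁺ still has 3 valence electrons; Mg⁺ still has 1 valence electron.
Pulling an electron out of a noble-gas core costs far more than removing a remaining valence electron, so K and Na sit at the high end of IE_2.
Valence configurations: C⁺ [He]2s²2p¹, Mg⁺ [Ne]3s¹.
Approximate IE_2 values (kJ/mol): K 3052, Na 4562, C 2353, Mg 1451.
Overall IE_2 order: Mg < C < K < Na.

Mg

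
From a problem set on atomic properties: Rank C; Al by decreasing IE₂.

Consider each +1 ion: C⁺ still has 3 valence electrons; Al⁺ still has 2 valence electrons.
All are still removing valence electrons, so compare the +1 ions as you would atoms: IE_2 generally rises across a period (higher Z_eff) and falls down a group (larger shell), subject to the usual subshell exceptions.
Valence configurations: C⁺ [He]2s²2p¹, Al⁺ [Ne]3s².
Tabulated IE_2 (kJ/mol): C 2353, Al 1817.
So the second ionization energies run Al < C.

C, Al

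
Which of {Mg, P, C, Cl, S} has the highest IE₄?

Mg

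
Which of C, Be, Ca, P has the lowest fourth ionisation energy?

The fourth ionization energy removes an electron from the +3 ion. For each element: C³⁺ still has 1 valence electron; Be³⁺ is already 1 electron into the core; Ca³⁺ is already 1 electron into the core; P³⁺ still has 2 valence electrons.
Breaking into a closed-shell core is much more expensive than removing a leftover valence electron — Ca and Be have the largest IE_4 here.
Valence configurations: C³⁺ [He]2s¹, P³⁺ [Ne]3s².
Approximate IE_4 values (kJ/mol): C 6223, Be 21007, Ca 6491, P 4964.
Hence IE_4: P < C < Ca < Be.

P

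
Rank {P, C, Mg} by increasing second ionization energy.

Consider each +1 ion: P⁺ still has 4 valence electrons; C⁺ still has 3 valence electrons; Mg⁺ still has 1 valence electron.
All are still removing valence electrons, so compare the +1 ions as you would atoms: IE_2 generally rises across a period (higher Z_eff) and falls down a group (larger shell), subject to the usual subshell exceptions.
Valence configurations: P⁺ [Ne]3s²3p², C⁺ [He]2s²2p¹, Mg⁺ [Ne]3s¹.
Approximate IE_2 values (kJ/mol): P 1907, C 2353, Mg 1451.
Hence IE_2: Mg < P < C.

Mg < P < C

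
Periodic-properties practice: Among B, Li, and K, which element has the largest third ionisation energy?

Li

The third ionization energy removes an electron from the +2 ion. For each element: B²⁺ still has 1 valence electron; Li²⁺ is already 1 electron into the core; K²⁺ is already 1 electron into the core.
Breaking into a closed-shell core is much more expensive than removing a leftover valence electron — K and Li have the largest IE_3 here.
Approximate IE_3 values (kJ/mol): B 3660, Li 11815, K 4420.
Putting it together, IE_3: B < K < Li.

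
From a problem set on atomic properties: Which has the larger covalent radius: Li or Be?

Li

Moving right in a period, electrons are added to the same shell under a stronger nuclear pull, so atoms get smaller; moving down, a new shell is opened and atoms get larger.
All lie in period 2, so atomic radius increases right to left.
So Li has the larger covalent radius (Li > Be).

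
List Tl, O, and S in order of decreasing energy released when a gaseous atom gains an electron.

S, O, Tl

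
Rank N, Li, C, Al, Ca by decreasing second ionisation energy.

Li > N > C > Al > Ca

IE_2 is the cost of taking one more electron from the +1 cation: N⁺ still has 4 valence electrons; Li⁺ is the bare [He] core; C⁺ still has 3 valence electrons; Al⁺ still has 2 valence electrons; Ca⁺ still has 1 valence electron.
Pulling an electron out of a noble-gas core costs far more than removing a remaining valence electron, so Li sits at the high end of IE_2.
Valence configurations: N⁺ [He]2s²2p², C⁺ [He]2s²2p¹, Al⁺ [Ne]3s², Ca⁺ [Ar]4s¹.
Tabulated IE_2 (kJ/mol): N 2856, Li 7298, C 2353, Al 1817, Ca 1145.
Overall IE_2 order: Ca < Al < C < N < Li.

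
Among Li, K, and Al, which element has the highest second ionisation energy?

Li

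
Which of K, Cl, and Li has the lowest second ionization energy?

IE_2 is the cost of taking one more electron from the +1 cation: K⁺ is the bare [Ar] core; Cl⁺ still has 6 valence electrons; Li⁺ is the bare [He] core.
Core electrons are held far more tightly than valence electrons, so K and Li top the IE_2 order.
Approximate IE_2 values (kJ/mol): K 3052, Cl 2298, Li 7298.
Hence IE_2: Cl < K < Li.

Cl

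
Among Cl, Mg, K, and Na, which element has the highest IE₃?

Mg

IE_3 is the cost of taking one more electron from the +2 cation: Cl²⁺ still has 5 valence electrons; Mg²⁺ is the bare [Ne] core; K²⁺ is already 1 electron into the core; Na²⁺ is already 1 electron into the core.
Core electrons are held far more tightly than valence electrons, so K, Na and Mg top the IE_3 order.
Approximate IE_3 values (kJ/mol): Cl 3822, Mg 7733, K 4420, Na 6910.
Overall IE_3 order: Cl < K < Na < Mg.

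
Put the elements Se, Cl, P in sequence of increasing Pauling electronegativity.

P < Se < Cl

P is in period 3, group 15; Cl is in period 3, group 17; Se is in period 4, group 16.
Atoms toward the upper right of the periodic table pull bonding electrons most strongly.
Here both period and group differ, so the two effects have to be weighed against each other.
Se > P: period and group pull opposite ways; the across-period shift dominates (2.55 vs 2.19).
Cl > Se: relative to Se, both the across-period and down-group shifts push Cl's electronegativity up.
Approximate values (Pauling): P 2.19, Cl 3.16, Se 2.55.
So from lowest to highest: P < Se < Cl.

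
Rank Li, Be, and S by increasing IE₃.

S < Li < Be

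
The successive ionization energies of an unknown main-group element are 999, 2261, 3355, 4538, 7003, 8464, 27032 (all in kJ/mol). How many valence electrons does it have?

6

Look for the largest jump between consecutive ionization energies: IE7/IE6 ≈ 3.2, far larger than any earlier ratio.
That jump marks the point where a core electron is being removed. So the atom has 6 valence electrons.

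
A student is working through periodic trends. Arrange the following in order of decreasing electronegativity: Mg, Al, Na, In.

Na is in period 3, group 1; Mg is in period 3, group 2; Al is in period 3, group 13; In is in period 5, group 13.
Electronegativity increases across a period and decreases down a group, tracking effective nuclear charge and atomic size.
Here both period and group differ, so the two effects have to be weighed against each other.
Mg > Na: both are in period 3; the period trend gives Mg the larger value.
Al > Mg: both are in period 3; the period trend gives Al the larger value.
In > Al: this pair runs against the simple trend — see the exception note.
Note the exception: In has a higher electronegativity than Al, contrary to the simple trend — poor shielding by filled d (and f) subshells raises the heavier element's effective nuclear charge more than the simple down-group trend predicts.
For reference (Pauling): Na 0.93, Mg 1.31, Al 1.61, In 1.78.
So from highest to lowest: In > Al > Mg > Na.

In > Al > Mg > Na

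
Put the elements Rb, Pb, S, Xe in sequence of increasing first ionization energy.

Rb < Pb < S < Xe

S is in period 3, group 16; Rb is in period 5, group 1; Xe is in period 5, group 18; Pb is in period 6, group 14.
Removing the outermost electron gets harder across a period and easier down a group.
These span different periods and groups, so the two trends combine.
Pb > Rb: period and group pull opposite ways; the across-period shift dominates (716 vs 403 kJ/mol).
S > Pb: relative to Pb, both the across-period and down-group shifts push S's first ionization energy up.
Xe > S: period and group pull opposite ways; the across-period shift dominates (1170 vs 1000 kJ/mol).
For reference (kJ/mol): S 1000, Rb 403, Xe 1170, Pb 716.
So from lowest to highest: Rb < Pb < S < Xe.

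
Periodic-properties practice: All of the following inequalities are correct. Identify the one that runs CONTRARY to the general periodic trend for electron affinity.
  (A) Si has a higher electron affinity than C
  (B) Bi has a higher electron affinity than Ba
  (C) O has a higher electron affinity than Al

(A)

The general trend: electron affinity increases across a period and decreases down a group.
(A) Si (period 3, group 14) vs C (period 2, group 14): the stated order contradicts the simple trend.
(B) Bi (period 6, group 15) vs Ba (period 6, group 2): the stated order agrees with the simple trend.
(C) O (period 2, group 16) vs Al (period 3, group 13): the stated order agrees with the simple trend.
The exception is (A): Si's larger, more diffuse 3p orbitals accept an added electron slightly more readily than C's compact 2p.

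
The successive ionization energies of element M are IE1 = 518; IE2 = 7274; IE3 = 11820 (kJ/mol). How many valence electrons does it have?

1

Look for the largest jump between consecutive ionization energies: IE2/IE1 ≈ 14.0, far larger than any earlier ratio.
That jump marks the point where a core electron is being removed. So the atom has 1 valence electron.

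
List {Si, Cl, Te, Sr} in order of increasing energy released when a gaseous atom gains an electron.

EA tends to increase across a period and decrease down a group, though the pattern is less regular than for IE or radius.
Here both period and group differ, so the two effects have to be weighed against each other.
Si > Sr: relative to Sr, both the across-period and down-group shifts push Si's electron affinity up.
Te > Si: period and group pull opposite ways; the across-period shift dominates (190 vs 134 kJ/mol).
Cl > Te: both effects reinforce here, so Cl is clearly the higher of the two.
Tabulated electron affinity (kJ/mol): Si 134, Cl 349, Sr 5, Te 190.
So from lowest to highest: Sr < Si < Te < Cl.

Sr < Si < Te < Cl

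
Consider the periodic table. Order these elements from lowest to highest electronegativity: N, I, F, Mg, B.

B is in period 2, group 13; N is in period 2, group 15; F is in period 2, group 17; Mg is in period 3, group 2; I is in period 5, group 17.
Atoms toward the upper right of the periodic table pull bonding electrons most strongly.
These span different periods and groups, so the two trends combine.
B > Mg: both effects reinforce here, so B is clearly the higher of the two.
I > B: the two effects oppose for this pair; the across-period effect wins (2.66 vs 2.04).
N > I: period and group pull opposite ways; the down-group shift dominates (3.04 vs 2.66).
F > N: both are in period 2; the period trend gives F the larger value.
For reference (Pauling): B 2.04, N 3.04, F 3.98, Mg 1.31, I 2.66.
So from lowest to highest: Mg < B < I < N < F.

Mg < B < I < N < F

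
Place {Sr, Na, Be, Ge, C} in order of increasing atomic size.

C < Be < Ge < Na < Sr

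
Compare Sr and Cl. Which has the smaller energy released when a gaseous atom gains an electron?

Cl is in period 3, group 17; Sr is in period 5, group 2.
Atoms with high Z_eff and room in the valence shell (especially the halogens) have the most exothermic electron affinities.
These span different periods and groups, so the two trends combine.
Cl > Sr: relative to Sr, both the across-period and down-group shifts push Cl's electron affinity up.
Approximate values (kJ/mol): Cl 349, Sr 5.
So Sr has the smaller energy released when a gaseous atom gains an electron (Sr < Cl).

Sr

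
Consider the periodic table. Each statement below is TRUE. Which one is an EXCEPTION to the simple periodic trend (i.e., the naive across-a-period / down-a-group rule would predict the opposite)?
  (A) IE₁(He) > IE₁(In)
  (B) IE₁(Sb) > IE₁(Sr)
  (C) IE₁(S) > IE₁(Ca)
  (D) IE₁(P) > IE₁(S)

(D)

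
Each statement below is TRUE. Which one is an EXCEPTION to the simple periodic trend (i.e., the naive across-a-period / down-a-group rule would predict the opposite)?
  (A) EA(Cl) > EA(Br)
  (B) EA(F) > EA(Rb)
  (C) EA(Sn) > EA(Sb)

(C)

The general trend: electron affinity increases across a period and decreases down a group.
(A) Cl (period 3, group 17) vs Br (period 4, group 17): the stated order agrees with the simple trend.
(B) F (period 2, group 17) vs Rb (period 5, group 1): the stated order agrees with the simple trend.
(C) Sn (period 5, group 14) vs Sb (period 5, group 15): the stated order contradicts the simple trend.
The exception is (C): adding an electron to Sb's half-filled 5p³ is unfavourable, so Sn has the more exothermic EA.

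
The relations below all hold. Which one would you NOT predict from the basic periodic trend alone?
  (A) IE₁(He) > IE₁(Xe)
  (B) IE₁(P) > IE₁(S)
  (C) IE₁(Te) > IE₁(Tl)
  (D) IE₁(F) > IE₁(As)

(B)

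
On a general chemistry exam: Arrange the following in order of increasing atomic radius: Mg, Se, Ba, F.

F < Se < Mg < Ba

Across a period the added protons contract the valence shell; down a group each new principal shell makes the atom larger.
Neither a single period nor a single group — weigh both effects.
Se > F: both effects reinforce here, so Se is clearly the larger of the two.
Mg > Se: the two effects oppose for this pair; the across-period effect wins (139 vs 116 pm).
Ba > Mg: Ba sits below Mg in group 2, so the down-group effect alone puts Ba larger.
For reference (pm): F 64, Mg 139, Se 116, Ba 196.
So from smallest to largest: F < Se < Mg < Ba.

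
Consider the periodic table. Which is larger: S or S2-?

S2-

Forming S2- adds 2 electrons to S. More electron–electron repulsion in the same shell, with unchanged nuclear charge, lets the cloud expand.
An anion is larger than its parent atom: S2- > S.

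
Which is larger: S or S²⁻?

Forming S²⁻ adds 2 electrons to S. More electron–electron repulsion in the same shell, with unchanged nuclear charge, lets the cloud expand.
An anion is larger than its parent atom: S²⁻ > S.

S²⁻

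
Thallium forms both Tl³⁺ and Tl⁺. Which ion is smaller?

Tl³⁺

Both ions have Z = 81 protons, but Tl³⁺ has lost more electrons, so its remaining electrons feel a larger effective nuclear charge per electron and are pulled in more tightly.
Higher positive charge → smaller ion, so Tl⁺ > Tl³⁺.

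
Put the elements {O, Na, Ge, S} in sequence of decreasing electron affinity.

S > O > Ge > Na

O is in period 2, group 16; Na is in period 3, group 1; S is in period 3, group 16; Ge is in period 4, group 14.
Adding an electron releases more energy for atoms nearer the top right (short of the noble gases).
Here both period and group differ, so the two effects have to be weighed against each other.
Ge > Na: period and group pull opposite ways; the across-period shift dominates (119 vs 53 kJ/mol).
O > Ge: both effects reinforce here, so O is clearly the higher of the two.
S > O: this pair runs against the simple trend — see the exception note.
Note the exception: S has a higher electron affinity than O, contrary to the simple trend — the compact 2p subshell of O repels the added electron more than S's larger 3p does.
For reference (kJ/mol): O 141, Na 53, S 200, Ge 119.
So from highest to lowest: S > O > Ge > Na.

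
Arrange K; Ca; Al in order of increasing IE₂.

Ca < Al < K

Consider each +1 ion: K⁺ is the bare [Ar] core; Ca⁺ still has 1 valence electron; Al⁺ still has 2 valence electrons.
Core electrons are held far more tightly than valence electrons, so K tops the IE_2 order.
Valence configurations: Ca⁺ [Ar]4s¹, Al⁺ [Ne]3s².
Approximate IE_2 values (kJ/mol): K 3052, Ca 1145, Al 1817.
Putting it together, IE_2: Ca < Al < K.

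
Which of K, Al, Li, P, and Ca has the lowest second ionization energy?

Ca

IE_2 is the cost of taking one more electron from the +1 cation: K⁺ is the bare [Ar] core; Al⁺ still has 2 valence electrons; Li⁺ is the bare [He] core; P⁺ still has 4 valence electrons; Ca⁺ still has 1 valence electron.
Core electrons are held far more tightly than valence electrons, so K and Li top the IE_2 order.
Valence configurations: Al⁺ [Ne]3s², P⁺ [Ne]3s²3p², Ca⁺ [Ar]4s¹.
Approximate IE_2 values (kJ/mol): K 3052, Al 1817, Li 7298, P 1907, Ca 1145.
So the second ionization energies run Ca < Al < P < K < Li.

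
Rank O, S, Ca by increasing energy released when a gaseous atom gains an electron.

Ca < O < S

Electron affinity generally becomes more exothermic across a period toward the halogens and less exothermic down a group.
Neither a single period nor a single group — weigh both effects.
O > Ca: relative to Ca, both the across-period and down-group shifts push O's electron affinity up.
S > O: this pair runs against the simple trend — see the exception note.
Note the exception: S has a higher electron affinity than O, contrary to the simple trend — the compact 2p subshell of O repels the added electron more than S's larger 3p does.
For reference (kJ/mol): O 141, S 200, Ca 2.
So from lowest to highest: Ca < O < S.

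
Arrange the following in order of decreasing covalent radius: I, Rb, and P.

Rb > I > P

P is in period 3, group 15; Rb is in period 5, group 1; I is in period 5, group 17.
Radius decreases left→right (rising Z_eff, same n) and increases top→bottom (higher n).
Neither a single period nor a single group — weigh both effects.
I > P: the two effects oppose for this pair; the down-group effect wins (133 vs 111 pm).
Rb > I: Rb lies to the left of I in period 5, so the across-period effect alone puts Rb larger.
Approximate values (pm): P 111, Rb 210, I 133.
So from largest to smallest: Rb > I > P.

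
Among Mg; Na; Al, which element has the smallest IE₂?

Mg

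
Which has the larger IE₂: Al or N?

The second ionization energy removes an electron from the +1 ion. For each element: Al⁺ still has 2 valence electrons; N⁺ still has 4 valence electrons.
All are still removing valence electrons, so compare the +1 ions as you would atoms: IE_2 generally rises across a period (higher Z_eff) and falls down a group (larger shell), subject to the usual subshell exceptions.
Valence configurations: Al⁺ [Ne]3s², N⁺ [He]2s²2p².
Approximate IE_2 values (kJ/mol): Al 1817, N 2856.
Hence IE_2: Al < N.

N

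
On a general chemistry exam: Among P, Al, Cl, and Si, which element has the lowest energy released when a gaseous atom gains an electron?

Al

Al is in period 3, group 13; Si is in period 3, group 14; P is in period 3, group 15; Cl is in period 3, group 17.
EA tends to increase across a period and decrease down a group, though the pattern is less regular than for IE or radius.
All lie in period 3; the across-period trend (electron affinity increases left to right) applies, with the exception below.
Note the exception: Si has a higher electron affinity than P, contrary to the simple trend — adding an electron to P's half-filled 3p³ is unfavourable, so Si (3p²) has the more exothermic EA.
Tabulated electron affinity (kJ/mol): Al 42, Si 134, P 72, Cl 349.
The lowest energy released when a gaseous atom gains an electron among these belongs to Al.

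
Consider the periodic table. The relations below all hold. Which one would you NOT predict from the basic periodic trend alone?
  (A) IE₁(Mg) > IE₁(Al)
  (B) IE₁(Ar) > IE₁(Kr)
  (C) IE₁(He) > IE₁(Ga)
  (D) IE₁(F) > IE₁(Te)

(A)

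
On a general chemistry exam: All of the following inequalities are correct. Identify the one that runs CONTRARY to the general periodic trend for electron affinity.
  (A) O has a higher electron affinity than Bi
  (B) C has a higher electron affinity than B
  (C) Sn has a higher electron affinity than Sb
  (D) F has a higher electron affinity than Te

(C)

The general trend: electron affinity increases across a period and decreases down a group.
(A) O (period 2, group 16) vs Bi (period 6, group 15): the stated order agrees with the simple trend.
(B) C (period 2, group 14) vs B (period 2, group 13): the stated order agrees with the simple trend.
(C) Sn (period 5, group 14) vs Sb (period 5, group 15): the stated order contradicts the simple trend.
(D) F (period 2, group 17) vs Te (period 5, group 16): the stated order agrees with the simple trend.
The exception is (C): adding an electron to Sb's half-filled 5p³ is unfavourable, so Sn has the more exothermic EA.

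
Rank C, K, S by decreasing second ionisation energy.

K, C, S

Consider each +1 ion: C⁺ still has 3 valence electrons; K⁺ is the bare [Ar] core; S⁺ still has 5 valence electrons.
Core electrons are held far more tightly than valence electrons, so K tops the IE_2 order.
Valence configurations: C⁺ [He]2s²2p¹, S⁺ [Ne]3s²3p³.
Tabulated IE_2 (kJ/mol): C 2353, K 3052, S 2252.
Hence IE_2: S < C < K.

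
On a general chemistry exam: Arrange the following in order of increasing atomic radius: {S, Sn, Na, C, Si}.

C < S < Si < Sn < Na

C is in period 2, group 14; Na is in period 3, group 1; Si is in period 3, group 14; S is in period 3, group 16; Sn is in period 5, group 14.
Radius decreases left→right (rising Z_eff, same n) and increases top→bottom (higher n).
Here both period and group differ, so the two effects have to be weighed against each other.
S > C: period and group pull opposite ways; the down-group shift dominates (103 vs 75 pm).
Si > S: both are in period 3; the period trend gives Si the larger value.
Sn > Si: Sn sits below Si in group 14, so the down-group effect alone puts Sn larger.
Na > Sn: the two effects oppose for this pair; the across-period effect wins (155 vs 140 pm).
Approximate values (pm): C 75, Na 155, Si 116, S 103, Sn 140.
So from smallest to largest: C < S < Si < Sn < Na.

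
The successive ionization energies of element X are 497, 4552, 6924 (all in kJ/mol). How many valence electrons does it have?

Look for the largest jump between consecutive ionization energies: IE2/IE1 ≈ 9.2, far larger than any earlier ratio.
That jump marks the point where a core electron is being removed. So the atom has 1 valence electron.

1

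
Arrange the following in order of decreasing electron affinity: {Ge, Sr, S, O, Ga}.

S, O, Ge, Ga, Sr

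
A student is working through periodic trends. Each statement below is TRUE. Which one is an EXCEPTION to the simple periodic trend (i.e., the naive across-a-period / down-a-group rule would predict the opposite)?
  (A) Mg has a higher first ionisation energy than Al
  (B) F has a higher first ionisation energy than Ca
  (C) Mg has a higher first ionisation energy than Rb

(A)

The general trend: first ionisation energy increases across a period and decreases down a group.
(A) Mg (period 3, group 2) vs Al (period 3, group 13): the stated order contradicts the simple trend.
(B) F (period 2, group 17) vs Ca (period 4, group 2): the stated order agrees with the simple trend.
(C) Mg (period 3, group 2) vs Rb (period 5, group 1): the stated order agrees with the simple trend.
The exception is (A): Al's single 3p electron is easier to remove than one from Mg's filled 3s².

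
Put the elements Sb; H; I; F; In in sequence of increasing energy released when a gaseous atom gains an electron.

In, H, Sb, I, F

H is in period 1, group 1; F is in period 2, group 17; In is in period 5, group 13; Sb is in period 5, group 15; I is in period 5, group 17.
Adding an electron releases more energy for atoms nearer the top right (short of the noble gases).
Neither a single period nor a single group — weigh both effects.
H > In: the two effects oppose for this pair; the down-group effect wins (73 vs 29 kJ/mol).
Sb > H: the two effects oppose for this pair; the across-period effect wins (103 vs 73 kJ/mol).
I > Sb: both are in period 5; the period trend gives I the larger value.
F > I: F sits above I in group 17, so the down-group effect alone puts F higher.
Approximate values (kJ/mol): H 73, F 328, In 29, Sb 103, I 295.
So from lowest to highest: In < H < Sb < I < F.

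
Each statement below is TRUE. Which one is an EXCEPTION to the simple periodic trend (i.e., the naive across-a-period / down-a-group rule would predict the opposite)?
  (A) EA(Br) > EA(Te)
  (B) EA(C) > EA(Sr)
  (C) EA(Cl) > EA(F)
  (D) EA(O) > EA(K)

The general trend: electron affinity increases across a period and decreases down a group.
(A) Br (period 4, group 17) vs Te (period 5, group 16): the stated order agrees with the simple trend.
(B) C (period 2, group 14) vs Sr (period 5, group 2): the stated order agrees with the simple trend.
(C) Cl (period 3, group 17) vs F (period 2, group 17): the stated order contradicts the simple trend.
(D) O (period 2, group 16) vs K (period 4, group 1): the stated order agrees with the simple trend.
The exception is (C): F's small 2p subshell makes the incoming electron feel strong e⁻–e⁻ repulsion, so Cl actually releases more energy on gaining an electron.

(C)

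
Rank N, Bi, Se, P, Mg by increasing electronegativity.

N is in period 2, group 15; Mg is in period 3, group 2; P is in period 3, group 15; Se is in period 4, group 16; Bi is in period 6, group 15.
Electronegativity increases across a period and decreases down a group, tracking effective nuclear charge and atomic size.
Here both period and group differ, so the two effects have to be weighed against each other.
Bi > Mg: period and group pull opposite ways; the across-period shift dominates (2.02 vs 1.31).
P > Bi: P sits above Bi in group 15, so the down-group effect alone puts P higher.
Se > P: period and group pull opposite ways; the across-period shift dominates (2.55 vs 2.19).
N > Se: period and group pull opposite ways; the down-group shift dominates (3.04 vs 2.55).
Tabulated electronegativity (Pauling): N 3.04, Mg 1.31, P 2.19, Se 2.55, Bi 2.02.
So from lowest to highest: Mg < Bi < P < Se < N.

Mg < Bi < P < Se < N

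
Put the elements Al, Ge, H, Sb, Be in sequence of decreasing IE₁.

H is in period 1, group 1; Be is in period 2, group 2; Al is in period 3, group 13; Ge is in period 4, group 14; Sb is in period 5, group 15.
Removing the outermost electron gets harder across a period and easier down a group.
These sit on a diagonal, where the across-period and down-group effects partly cancel.
Ge > Al: the two effects oppose for this pair; the across-period effect wins (762 vs 578 kJ/mol).
Sb > Ge: the two effects oppose for this pair; the across-period effect wins (831 vs 762 kJ/mol).
Be > Sb: period and group pull opposite ways; the down-group shift dominates (900 vs 831 kJ/mol).
H > Be: the two effects oppose for this pair; the down-group effect wins (1312 vs 900 kJ/mol).
For reference (kJ/mol): H 1312, Be 900, Al 578, Ge 762, Sb 831.
So from highest to lowest: H > Be > Sb > Ge > Al.

H, Be, Sb, Ge, Al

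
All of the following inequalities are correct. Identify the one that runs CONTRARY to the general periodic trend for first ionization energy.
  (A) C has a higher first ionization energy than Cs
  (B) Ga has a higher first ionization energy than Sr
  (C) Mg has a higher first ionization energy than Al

(C)

The general trend: first ionization energy increases across a period and decreases down a group.
(A) C (period 2, group 14) vs Cs (period 6, group 1): the stated order agrees with the simple trend.
(B) Ga (period 4, group 13) vs Sr (period 5, group 2): the stated order agrees with the simple trend.
(C) Mg (period 3, group 2) vs Al (period 3, group 13): the stated order contradicts the simple trend.
The exception is (C): Al's single 3p electron is easier to remove than one from Mg's filled 3s².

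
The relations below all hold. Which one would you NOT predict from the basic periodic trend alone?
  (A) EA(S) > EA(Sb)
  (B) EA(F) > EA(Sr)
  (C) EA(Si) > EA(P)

(C)

The general trend: electron affinity increases across a period and decreases down a group.
(A) S (period 3, group 16) vs Sb (period 5, group 15): the stated order agrees with the simple trend.
(B) F (period 2, group 17) vs Sr (period 5, group 2): the stated order agrees with the simple trend.
(C) Si (period 3, group 14) vs P (period 3, group 15): the stated order contradicts the simple trend.
The exception is (C): adding an electron to P's half-filled 3p³ is unfavourable, so Si (3p²) has the more exothermic EA.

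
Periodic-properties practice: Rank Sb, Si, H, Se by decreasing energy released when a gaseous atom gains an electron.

Atoms with high Z_eff and room in the valence shell (especially the halogens) have the most exothermic electron affinities.
Here both period and group differ, so the two effects have to be weighed against each other.
Sb > H: the two effects oppose for this pair; the across-period effect wins (103 vs 73 kJ/mol).
Si > Sb: the two effects oppose for this pair; the down-group effect wins (134 vs 103 kJ/mol).
Se > Si: the two effects oppose for this pair; the across-period effect wins (195 vs 134 kJ/mol).
For reference (kJ/mol): H 73, Si 134, Se 195, Sb 103.
So from highest to lowest: Se > Si > Sb > H.

Se, Si, Sb, H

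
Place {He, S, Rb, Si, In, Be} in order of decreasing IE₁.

Removing the outermost electron gets harder across a period and easier down a group.
Here both period and group differ, so the two effects have to be weighed against each other.
In > Rb: both are in period 5; the period trend gives In the larger value.
Si > In: both effects reinforce here, so Si is clearly the higher of the two.
Be > Si: period and group pull opposite ways; the down-group shift dominates (900 vs 786 kJ/mol).
S > Be: the two effects oppose for this pair; the across-period effect wins (1000 vs 900 kJ/mol).
He > S: both effects reinforce here, so He is clearly the higher of the two.
Approximate values (kJ/mol): He 2372, Be 900, Si 786, S 1000, Rb 403, In 558.
So from highest to lowest: He > S > Be > Si > In > Rb.

He > S > Be > Si > In > Rb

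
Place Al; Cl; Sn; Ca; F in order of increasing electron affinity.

Ca < Al < Sn < F < Cl

Adding an electron releases more energy for atoms nearer the top right (short of the noble gases).
Here both period and group differ, so the two effects have to be weighed against each other.
Al > Ca: both effects reinforce here, so Al is clearly the higher of the two.
Sn > Al: period and group pull opposite ways; the across-period shift dominates (107 vs 42 kJ/mol).
F > Sn: relative to Sn, both the across-period and down-group shifts push F's electron affinity up.
Cl > F: this pair runs against the simple trend — see the exception note.
Note the exception: Cl has a higher electron affinity than F, contrary to the simple trend — F's small 2p subshell makes the incoming electron feel strong e⁻–e⁻ repulsion, so Cl actually releases more energy on gaining an electron.
For reference (kJ/mol): F 328, Al 42, Cl 349, Ca 2, Sn 107.
So from lowest to highest: Ca < Al < Sn < F < Cl.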